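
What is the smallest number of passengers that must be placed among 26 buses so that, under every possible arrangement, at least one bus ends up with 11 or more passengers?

With 260 passengers one could put exactly 10 in each of the 26 buses, and no bus would reach 11.
One more passenger must land in a bus that already has 10, giving it 11.
So 26 × 10 + 1 = 261 passengers are required.

261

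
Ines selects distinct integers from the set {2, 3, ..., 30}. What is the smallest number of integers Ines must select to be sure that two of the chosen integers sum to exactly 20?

22

Two chosen integers sum to 20 exactly when both halves of some pair {x, 20−x} with 2 ≤ x ≤ 20−x ≤ 18 are chosen — 8 such pairs.
The remaining 13 elements (those with no distinct partner in range) can never complete a 20-sum, so the worst case takes all of them and one from each pair: 13 + 8 = 21.
By the pigeonhole principle, the 22nd integer has to be the second member of some pair, so 21 + 1 = 22.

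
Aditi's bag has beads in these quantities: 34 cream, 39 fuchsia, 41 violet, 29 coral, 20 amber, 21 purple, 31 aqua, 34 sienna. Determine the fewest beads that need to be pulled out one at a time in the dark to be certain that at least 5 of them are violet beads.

213

In the worst case for collecting violet beads, every non-violet bead comes out first.
There are 34 + 39 + 29 + 20 + 21 + 31 + 34 = 208 non-violet beads altogether.
After those, each further bead must be violet, so 208 + 5 = 213 draws guarantee 5 violet beads.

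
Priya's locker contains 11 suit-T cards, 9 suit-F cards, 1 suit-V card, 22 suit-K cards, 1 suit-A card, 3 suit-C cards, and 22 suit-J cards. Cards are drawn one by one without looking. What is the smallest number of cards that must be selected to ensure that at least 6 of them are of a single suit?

An adversary could hand out at most 5 cards per suit (suit-V, suit-A, suit-C run out sooner): 5 + 5 + 1 + 5 + 1 + 3 + 5 = 25 cards and still no suit has 6.
By the pigeonhole principle, one more card lands in a suit already at 5, so 26 draws are enough and 25 are not.

26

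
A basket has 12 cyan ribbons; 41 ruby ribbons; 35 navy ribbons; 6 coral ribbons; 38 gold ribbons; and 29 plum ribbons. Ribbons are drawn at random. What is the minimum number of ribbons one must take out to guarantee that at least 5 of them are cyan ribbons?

154

In the worst case for collecting cyan ribbons, every non-cyan ribbon comes out first.
There are 41 + 35 + 6 + 38 + 29 = 149 non-cyan ribbons altogether.
After those, each further ribbon must be cyan, so 149 + 5 = 154 draws guarantee 5 cyan ribbons.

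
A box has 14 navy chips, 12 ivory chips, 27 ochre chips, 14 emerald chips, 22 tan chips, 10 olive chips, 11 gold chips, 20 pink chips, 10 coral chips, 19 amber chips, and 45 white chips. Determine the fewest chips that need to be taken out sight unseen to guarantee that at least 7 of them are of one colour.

By pigeonhole, put each drawn chip into a box by colour. The largest draw with every box below 7 takes min(count, 6) from each colour.
Σ min(cᵢ, 6) = 6 + 6 + 6 + 6 + 6 + 6 + 6 + 6 + 6 + 6 + 6 = 66.
Draw number 66 + 1 = 67 must push one box to 7.

67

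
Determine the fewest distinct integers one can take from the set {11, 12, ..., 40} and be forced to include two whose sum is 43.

20

Group the elements by complementary pair {x, 43−x}: {11,32}, {12,31}, {13,30}, …, giving 11 two-element pairs and 8 integers whose partner 43−x falls outside [11,40].
Treating each of those 19 groups as a pigeonhole, one can pick one integer per group — 19 integers — with no two summing to 43.
The 20th integer lands in an occupied pair, forcing a sum of 43.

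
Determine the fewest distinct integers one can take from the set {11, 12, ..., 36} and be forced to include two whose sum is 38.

19

Two chosen integers sum to 38 exactly when both halves of some pair {x, 38−x} with 11 ≤ x ≤ 38−x ≤ 27 are chosen — 8 such pairs.
The remaining 10 elements (those with no distinct partner in range) can never complete a 38-sum, so the worst case takes all of them and one from each pair: 10 + 8 = 18.
The 19th integer has to be the second member of some pair, so 18 + 1 = 19.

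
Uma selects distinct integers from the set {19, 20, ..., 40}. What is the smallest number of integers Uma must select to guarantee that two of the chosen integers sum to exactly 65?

15

Two chosen integers sum to 65 exactly when both halves of some pair {x, 65−x} with 25 ≤ x ≤ 65−x ≤ 40 are chosen — 8 such pairs.
The remaining 6 elements (those with no distinct partner in range) can never complete a 65-sum, so the worst case takes all of them and one from each pair: 6 + 8 = 14.
The 15th integer has to be the second member of some pair, so 14 + 1 = 15.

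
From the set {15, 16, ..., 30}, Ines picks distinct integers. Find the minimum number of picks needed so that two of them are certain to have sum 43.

10

Group the elements by complementary pair {x, 43−x}: {15,28}, {16,27}, {17,26}, …, giving 7 two-element pairs and 2 integers whose partner 43−x falls outside [15,30].
By pigeonhole, treating each of those 9 groups as a pigeonhole, one can pick one integer per group — 9 integers — with no two summing to 43.
The 10th integer lands in an occupied pair, forcing a sum of 43.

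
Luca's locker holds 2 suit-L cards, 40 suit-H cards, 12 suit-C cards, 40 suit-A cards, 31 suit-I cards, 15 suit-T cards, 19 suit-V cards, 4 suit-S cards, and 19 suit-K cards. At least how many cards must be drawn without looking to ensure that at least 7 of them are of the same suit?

An adversary could hand out at most 6 cards per suit (suit-L, suit-S run out sooner): 2 + 6 + 6 + 6 + 6 + 6 + 6 + 4 + 6 = 48 cards and still no suit has 7.
One more card lands in a suit already at 6, so 49 draws are enough and 48 are not.

49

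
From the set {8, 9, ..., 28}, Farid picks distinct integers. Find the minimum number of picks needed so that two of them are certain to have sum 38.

13

A set avoiding the sum 38 can contain at most one of each pair {x, 38−x}, plus the 3 elements whose complement lies outside the range or equal to its own complement.
The integers 8, …, 19 (12 of them) are such a set: any two sum to at least 8+9 = 17 and at most 18+19 = 37 < 38.
Any 13th integer completes one of the 9 pairs, so 13 choices force a sum of 38.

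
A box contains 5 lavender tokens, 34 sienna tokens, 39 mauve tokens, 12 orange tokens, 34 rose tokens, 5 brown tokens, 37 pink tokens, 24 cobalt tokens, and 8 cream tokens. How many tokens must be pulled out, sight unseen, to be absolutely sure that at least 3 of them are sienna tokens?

167

In the worst case for collecting sienna tokens, every non-sienna token comes out first.
There are 5 + 39 + 12 + 34 + 5 + 37 + 24 + 8 = 164 non-sienna tokens altogether.
After those, each further token must be sienna, so 164 + 3 = 167 draws guarantee 3 sienna tokens.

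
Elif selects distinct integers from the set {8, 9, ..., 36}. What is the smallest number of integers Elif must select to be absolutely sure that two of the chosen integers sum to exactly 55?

Group the elements by complementary pair {x, 55−x}: {19,36}, {20,35}, {21,34}, …, giving 9 two-element pairs and 11 integers whose partner 55−x falls outside [8,36].
Pigeonhole: treating each of those 20 groups as a pigeonhole, one can pick one integer per group — 20 integers — with no two summing to 55.
The 21st integer lands in an occupied pair, forcing a sum of 55.

21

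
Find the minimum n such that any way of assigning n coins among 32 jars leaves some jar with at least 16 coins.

With 480 coins one could put exactly 15 in each of the 32 jars, and no jar would reach 16.
Pigeonhole: one more coin must land in a jar that already has 15, giving it 16.
So 32 × 15 + 1 = 481 coins are required.

481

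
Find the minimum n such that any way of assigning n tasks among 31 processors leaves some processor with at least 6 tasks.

156

With 155 tasks one could put exactly 5 in each of the 31 processors, and no processor would reach 6.
One more task must land in a processor that already has 5, giving it 6.
So 31 × 5 + 1 = 156 tasks are required.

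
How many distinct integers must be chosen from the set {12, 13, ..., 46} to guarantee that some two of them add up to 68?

24

Group the elements by complementary pair {x, 68−x}: {22,46}, {23,45}, {24,44}, …, giving 12 two-element pairs, the single value 34 (it cannot pair with itself since the integers are distinct), and 10 integers whose partner 68−x falls outside [12,46].
By pigeonhole, treating each of those 23 groups as a pigeonhole, one can pick one integer per group — 23 integers — with no two summing to 68.
The 24th integer lands in an occupied pair, forcing a sum of 68.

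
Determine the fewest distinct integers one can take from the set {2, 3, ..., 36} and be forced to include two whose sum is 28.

24

A set avoiding the sum 28 can contain at most one of each pair {x, 28−x}, plus the 11 elements whose complement lies outside the range or equal to its own complement.
The integers 14, …, 36 (23 of them) are such a set: any two sum to at least 14+15 = 29 > 28.
Any 24th integer completes one of the 12 pairs, so 24 choices force a sum of 28.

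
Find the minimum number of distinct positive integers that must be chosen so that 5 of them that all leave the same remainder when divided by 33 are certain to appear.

By pigeonhole, the 33 residue classes mod 33 are the pigeonholes.
With 132 integers one could put 4 in each residue class and have no class reach 5.
The 133rd integer pushes some class to 5, so 33·4 + 1 = 133.

133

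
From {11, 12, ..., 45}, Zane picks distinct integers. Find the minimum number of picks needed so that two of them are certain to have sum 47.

A set avoiding the sum 47 can contain at most one of each pair {x, 47−x}, plus the 9 elements whose complement lies outside the range.
The integers 24, …, 45 (22 of them) are such a set: any two sum to at least 24+25 = 49 > 47.
Pigeonhole: any 23rd integer completes one of the 13 pairs, so 23 choices force a sum of 47.

23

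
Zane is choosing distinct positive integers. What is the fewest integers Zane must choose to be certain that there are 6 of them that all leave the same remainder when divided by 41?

206

Pigeonhole: the 41 residue classes mod 41 are the pigeonholes.
With 205 integers one could put 5 in each residue class and have no class reach 6.
The 206th integer pushes some class to 6, so 41·5 + 1 = 206.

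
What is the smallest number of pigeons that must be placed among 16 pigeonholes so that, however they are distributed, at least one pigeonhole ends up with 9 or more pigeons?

With 128 pigeons one could put exactly 8 in each of the 16 pigeonholes, and no pigeonhole would reach 9.
One more pigeon must land in a pigeonhole that already has 8, giving it 9.
So 16 × 8 + 1 = 129 pigeons are required.

129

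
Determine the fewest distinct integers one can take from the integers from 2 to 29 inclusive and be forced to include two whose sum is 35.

Group the elements by complementary pair {x, 35−x}: {6,29}, {7,28}, {8,27}, …, giving 12 two-element pairs and 4 integers whose partner 35−x falls outside [2,29].
Treating each of those 16 groups as a pigeonhole, one can pick one integer per group — 16 integers — with no two summing to 35.
The 17th integer lands in an occupied pair, forcing a sum of 35.

17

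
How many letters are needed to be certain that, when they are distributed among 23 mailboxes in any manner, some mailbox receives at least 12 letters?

254

With 253 letters one could put exactly 11 in each of the 23 mailboxes, and no mailbox would reach 12.
One more letter must land in a mailbox that already has 11, giving it 12.
So 23 × 11 + 1 = 254 letters are required.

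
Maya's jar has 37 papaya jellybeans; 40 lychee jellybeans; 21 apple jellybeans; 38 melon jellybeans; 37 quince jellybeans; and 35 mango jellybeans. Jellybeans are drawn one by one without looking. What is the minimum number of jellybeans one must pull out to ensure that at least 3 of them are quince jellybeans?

174

In the worst case for collecting quince jellybeans, every non-quince jellybean comes out first.
There are 37 + 40 + 21 + 38 + 35 = 171 non-quince jellybeans altogether.
After those, each further jellybean must be quince, so 171 + 3 = 174 draws guarantee 3 quince jellybeans.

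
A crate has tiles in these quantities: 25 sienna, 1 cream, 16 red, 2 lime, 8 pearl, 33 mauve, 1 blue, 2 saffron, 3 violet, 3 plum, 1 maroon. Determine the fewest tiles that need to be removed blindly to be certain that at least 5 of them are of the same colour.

30

Pigeonhole: the 11 colours are the holes; the tiles drawn are the pigeons.
To avoid 5 of any one colour, the worst case takes at most 4 of each colour, or every tile of a colour that has fewer than 4.
That gives 4 + 1 + 4 + 2 + 4 + 4 + 1 + 2 + 3 + 3 + 1 = 29 tiles with no colour reaching 5.
The next tile forces some colour to 5, so 29 + 1 = 30.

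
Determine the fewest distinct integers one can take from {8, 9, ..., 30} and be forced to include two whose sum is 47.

17

A set avoiding the sum 47 can contain at most one of each pair {x, 47−x}, plus the 9 elements whose complement lies outside the range.
The integers 8, …, 23 (16 of them) are such a set: any two sum to at least 8+9 = 17 and at most 22+23 = 45 < 47.
Pigeonhole: any 17th integer completes one of the 7 pairs, so 17 choices force a sum of 47.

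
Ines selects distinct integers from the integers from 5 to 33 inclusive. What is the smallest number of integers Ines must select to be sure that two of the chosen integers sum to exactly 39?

16

Two chosen integers sum to 39 exactly when both halves of some pair {x, 39−x} with 6 ≤ x ≤ 39−x ≤ 33 are chosen — 14 such pairs.
The remaining 1 element (those with no distinct partner in range) can never complete a 39-sum, so the worst case takes all of them and one from each pair: 1 + 14 = 15.
Pigeonhole: the 16th integer has to be the second member of some pair, so 15 + 1 = 16.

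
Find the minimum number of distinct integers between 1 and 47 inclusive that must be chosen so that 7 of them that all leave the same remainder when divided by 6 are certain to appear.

By the pigeonhole principle, the 6 residue classes mod 6 are the pigeonholes.
With 36 integers one could put 6 in each residue class and have no class reach 7.
The 37th integer pushes some class to 7, so 6·6 + 1 = 37.

37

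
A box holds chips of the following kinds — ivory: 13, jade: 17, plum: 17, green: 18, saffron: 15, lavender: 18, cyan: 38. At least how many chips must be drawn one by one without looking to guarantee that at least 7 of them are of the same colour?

An adversary could hand out at most 6 chips per colour: 6 + 6 + 6 + 6 + 6 + 6 + 6 = 42 chips and still no colour has 7.
By pigeonhole, one more chip lands in a colour already at 6, so 43 draws are enough and 42 are not.

43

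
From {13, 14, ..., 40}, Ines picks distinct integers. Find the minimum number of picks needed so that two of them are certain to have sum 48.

18

Two chosen integers sum to 48 exactly when both halves of some pair {x, 48−x} with 13 ≤ x ≤ 48−x ≤ 35 are chosen — 11 such pairs.
The remaining 6 elements (those with no distinct partner in range) can never complete a 48-sum, so the worst case takes all of them and one from each pair: 6 + 11 = 17.
The 18th integer has to be the second member of some pair, so 17 + 1 = 18.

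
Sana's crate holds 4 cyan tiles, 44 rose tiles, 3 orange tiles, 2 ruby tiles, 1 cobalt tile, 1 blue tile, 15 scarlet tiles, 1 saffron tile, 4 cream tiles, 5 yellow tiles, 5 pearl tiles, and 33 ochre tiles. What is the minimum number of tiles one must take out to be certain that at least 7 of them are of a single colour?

45

An adversary could hand out at most 6 tiles per colour (9 colours run out sooner): 4 + 6 + 3 + 2 + 1 + 1 + 6 + 1 + 4 + 5 + 5 + 6 = 44 tiles and still no colour has 7.
By the pigeonhole principle, one more tile lands in a colour already at 6, so 45 draws are enough and 44 are not.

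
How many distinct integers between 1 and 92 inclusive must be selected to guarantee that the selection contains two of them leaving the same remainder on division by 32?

The 32 residue classes mod 32 are the pigeonholes.
With 32 integers one could put 1 in each residue class and have no class reach 2.
The 33rd integer pushes some class to 2, so 32·1 + 1 = 33.

33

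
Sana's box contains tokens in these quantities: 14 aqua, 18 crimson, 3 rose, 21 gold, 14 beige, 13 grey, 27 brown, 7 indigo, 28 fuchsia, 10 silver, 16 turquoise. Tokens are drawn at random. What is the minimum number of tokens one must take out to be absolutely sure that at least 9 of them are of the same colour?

By pigeonhole, the 11 colours are the holes; the tokens drawn are the pigeons.
To avoid 9 of any one colour, the worst case takes at most 8 of each colour, or every token of a colour that has fewer than 8.
That gives 8 + 8 + 3 + 8 + 8 + 8 + 8 + 7 + 8 + 8 + 8 = 82 tokens with no colour reaching 9.
The next token forces some colour to 9, so 82 + 1 = 83.

83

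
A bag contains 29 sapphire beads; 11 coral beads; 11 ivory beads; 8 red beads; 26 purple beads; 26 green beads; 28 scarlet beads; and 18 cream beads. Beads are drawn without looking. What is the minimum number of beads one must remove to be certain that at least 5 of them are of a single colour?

Pigeonhole: put each drawn bead into a box by colour. The largest draw with every box below 5 takes min(count, 4) from each colour.
Σ min(cᵢ, 4) = 4 + 4 + 4 + 4 + 4 + 4 + 4 + 4 = 32.
Draw number 32 + 1 = 33 must push one box to 5.

33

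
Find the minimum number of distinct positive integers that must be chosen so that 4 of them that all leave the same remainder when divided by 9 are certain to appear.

By pigeonhole, the 9 residue classes mod 9 are the pigeonholes.
With 27 integers one could put 3 in each residue class and have no class reach 4.
The 28th integer pushes some class to 4, so 9·3 + 1 = 28.

28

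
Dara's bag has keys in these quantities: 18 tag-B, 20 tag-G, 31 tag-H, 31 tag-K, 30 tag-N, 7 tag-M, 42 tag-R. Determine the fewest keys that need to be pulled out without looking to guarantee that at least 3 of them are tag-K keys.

151

In the worst case for collecting tag-K keys, every non-tag-K key comes out first.
There are 18 + 20 + 31 + 30 + 7 + 42 = 148 non-tag-K keys altogether.
After those, each further key must be tag-K, so 148 + 3 = 151 draws guarantee 3 tag-K keys.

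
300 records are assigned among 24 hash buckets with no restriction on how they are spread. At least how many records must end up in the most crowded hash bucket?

By the pigeonhole principle, the 24 hash buckets are the holes and the 300 records are the pigeons.
If every hash bucket held at most 12 records, the total would be at most 24 × 12 = 288, which is less than 300.
So some hash bucket holds at least ⌈300/24⌉ = 13 records.

13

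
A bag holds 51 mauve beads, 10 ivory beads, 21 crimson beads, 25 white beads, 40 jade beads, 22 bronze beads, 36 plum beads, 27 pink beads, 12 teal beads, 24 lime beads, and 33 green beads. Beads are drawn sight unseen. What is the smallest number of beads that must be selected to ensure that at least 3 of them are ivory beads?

294

In the worst case for collecting ivory beads, every non-ivory bead comes out first.
There are 51 + 21 + 25 + 40 + 22 + 36 + 27 + 12 + 24 + 33 = 291 non-ivory beads altogether.
After those, each further bead must be ivory, so 291 + 3 = 294 draws guarantee 3 ivory beads.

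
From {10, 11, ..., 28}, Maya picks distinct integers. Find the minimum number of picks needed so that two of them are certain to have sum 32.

14

Two chosen integers sum to 32 exactly when both halves of some pair {x, 32−x} with 10 ≤ x ≤ 32−x ≤ 22 are chosen — 6 such pairs.
The remaining 7 elements (those with no distinct partner in range) can never complete a 32-sum, so the worst case takes all of them and one from each pair: 7 + 6 = 13.
The 14th integer has to be the second member of some pair, so 13 + 1 = 14.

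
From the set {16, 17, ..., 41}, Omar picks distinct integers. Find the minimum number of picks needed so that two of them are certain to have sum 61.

Two chosen integers sum to 61 exactly when both halves of some pair {x, 61−x} with 20 ≤ x ≤ 61−x ≤ 41 are chosen — 11 such pairs.
The remaining 4 elements (those with no distinct partner in range) can never complete a 61-sum, so the worst case takes all of them and one from each pair: 4 + 11 = 15.
By the pigeonhole principle, the 16th integer has to be the second member of some pair, so 15 + 1 = 16.

16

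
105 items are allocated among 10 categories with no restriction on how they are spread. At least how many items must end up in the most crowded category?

By the pigeonhole principle, the 10 categories are the holes and the 105 items are the pigeons.
If every category held at most 10 items, the total would be at most 10 × 10 = 100, which is less than 105.
So some category holds at least ⌈105/10⌉ = 11 items.

11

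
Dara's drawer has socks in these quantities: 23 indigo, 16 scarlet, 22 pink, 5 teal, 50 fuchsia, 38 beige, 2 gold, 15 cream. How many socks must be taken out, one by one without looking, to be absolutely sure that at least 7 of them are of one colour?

Pigeonhole: put each drawn sock into a box by colour. The largest draw with every box below 7 takes min(count, 6) from each colour; colours with fewer than 6 contribute all they have.
Σ min(cᵢ, 6) = 6 + 6 + 6 + 5 + 6 + 6 + 2 + 6 = 43.
Draw number 43 + 1 = 44 must push one box to 7.

44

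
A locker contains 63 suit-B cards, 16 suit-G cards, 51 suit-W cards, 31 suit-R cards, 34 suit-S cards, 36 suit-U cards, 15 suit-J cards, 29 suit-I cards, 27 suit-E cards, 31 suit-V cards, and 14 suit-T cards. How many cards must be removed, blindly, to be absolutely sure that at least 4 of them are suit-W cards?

300

In the worst case for collecting suit-W cards, every non-suit-W card comes out first.
There are 63 + 16 + 31 + 34 + 36 + 15 + 29 + 27 + 31 + 14 = 296 non-suit-W cards altogether.
After those, each further card must be suit-W, so 296 + 4 = 300 draws guarantee 4 suit-W cards.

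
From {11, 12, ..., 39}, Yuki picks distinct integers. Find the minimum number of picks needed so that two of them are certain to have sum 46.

18

Group the elements by complementary pair {x, 46−x}: {11,35}, {12,34}, {13,33}, …, giving 12 two-element pairs; the single value 23 (it cannot pair with itself since the integers are distinct); and 4 integers whose partner 46−x falls outside [11,39].
Treating each of those 17 groups as a pigeonhole, one can pick one integer per group — 17 integers — with no two summing to 46.
The 18th integer lands in an occupied pair, forcing a sum of 46.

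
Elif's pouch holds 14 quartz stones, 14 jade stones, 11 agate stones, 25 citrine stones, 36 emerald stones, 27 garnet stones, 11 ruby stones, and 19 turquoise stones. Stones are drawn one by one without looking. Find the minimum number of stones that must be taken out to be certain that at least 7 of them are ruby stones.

In the worst case for collecting ruby stones, every non-ruby stone comes out first.
There are 14 + 14 + 11 + 25 + 36 + 27 + 19 = 146 non-ruby stones altogether.
After those, each further stone must be ruby, so 146 + 7 = 153 draws guarantee 7 ruby stones.

153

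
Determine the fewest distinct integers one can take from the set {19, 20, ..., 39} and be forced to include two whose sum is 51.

15

Group the elements by complementary pair {x, 51−x}: {19,32}, {20,31}, {21,30}, …, giving 7 two-element pairs and 7 integers whose partner 51−x falls outside [19,39].
Pigeonhole: treating each of those 14 groups as a pigeonhole, one can pick one integer per group — 14 integers — with no two summing to 51.
The 15th integer lands in an occupied pair, forcing a sum of 51.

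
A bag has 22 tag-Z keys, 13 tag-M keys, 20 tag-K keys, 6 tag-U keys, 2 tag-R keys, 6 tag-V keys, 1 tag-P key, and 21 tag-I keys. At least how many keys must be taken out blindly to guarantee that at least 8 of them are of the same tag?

44

An adversary could hand out at most 7 keys per tag (4 tags run out sooner): 7 + 7 + 7 + 6 + 2 + 6 + 1 + 7 = 43 keys and still no tag has 8.
By the pigeonhole principle, one more key lands in a tag already at 7, so 44 draws are enough and 43 are not.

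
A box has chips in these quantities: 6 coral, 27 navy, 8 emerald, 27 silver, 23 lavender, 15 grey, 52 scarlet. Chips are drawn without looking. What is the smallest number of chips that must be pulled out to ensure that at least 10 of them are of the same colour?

Put each drawn chip into a box by colour. The largest draw with every box below 10 takes min(count, 9) from each colour; colours with fewer than 9 contribute all they have.
Σ min(cᵢ, 9) = 6 + 9 + 8 + 9 + 9 + 9 + 9 = 59.
Draw number 59 + 1 = 60 must push one box to 10.

60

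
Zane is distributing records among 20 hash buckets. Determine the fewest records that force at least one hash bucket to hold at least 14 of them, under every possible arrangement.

261

With 260 records one could put exactly 13 in each of the 20 hash buckets, and no hash bucket would reach 14.
By the pigeonhole principle, one more record must land in a hash bucket that already has 13, giving it 14.
So 20 × 13 + 1 = 261 records are required.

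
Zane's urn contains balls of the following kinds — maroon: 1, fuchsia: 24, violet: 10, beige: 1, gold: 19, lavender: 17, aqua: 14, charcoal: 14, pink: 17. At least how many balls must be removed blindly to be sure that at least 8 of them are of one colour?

52

An adversary could hand out at most 7 balls per colour (maroon, beige run out sooner): 1 + 7 + 7 + 1 + 7 + 7 + 7 + 7 + 7 = 51 balls and still no colour has 8.
By the pigeonhole principle, one more ball lands in a colour already at 7, so 52 draws are enough and 51 are not.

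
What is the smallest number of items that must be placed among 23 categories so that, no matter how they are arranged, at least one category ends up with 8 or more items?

With 161 items one could put exactly 7 in each of the 23 categories, and no category would reach 8.
By the pigeonhole principle, one more item must land in a category that already has 7, giving it 8.
So 23 × 7 + 1 = 162 items are required.

162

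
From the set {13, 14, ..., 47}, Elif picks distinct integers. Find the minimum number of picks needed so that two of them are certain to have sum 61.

Two chosen integers sum to 61 exactly when both halves of some pair {x, 61−x} with 14 ≤ x ≤ 61−x ≤ 47 are chosen — 17 such pairs.
The remaining 1 element (those with no distinct partner in range) can never complete a 61-sum, so the worst case takes all of them and one from each pair: 1 + 17 = 18.
The 19th integer has to be the second member of some pair, so 18 + 1 = 19.

19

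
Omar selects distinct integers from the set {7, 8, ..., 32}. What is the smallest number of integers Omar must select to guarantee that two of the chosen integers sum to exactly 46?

A set avoiding the sum 46 can contain at most one of each pair {x, 46−x}, plus the 8 elements whose complement lies outside the range or equal to its own complement.
The integers 7, …, 23 (17 of them) are such a set: any two sum to at least 7+8 = 15 and at most 22+23 = 45 < 46.
By the pigeonhole principle, any 18th integer completes one of the 9 pairs, so 18 choices force a sum of 46.

18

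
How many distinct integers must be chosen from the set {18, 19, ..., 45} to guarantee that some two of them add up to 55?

A set avoiding the sum 55 can contain at most one of each pair {x, 55−x}, plus the 8 elements whose complement lies outside the range.
The integers 28, …, 45 (18 of them) are such a set: any two sum to at least 28+29 = 57 > 55.
By the pigeonhole principle, any 19th integer completes one of the 10 pairs, so 19 choices force a sum of 55.

19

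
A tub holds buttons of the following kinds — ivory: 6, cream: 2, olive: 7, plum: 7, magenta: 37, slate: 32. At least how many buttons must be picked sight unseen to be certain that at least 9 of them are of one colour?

An adversary could hand out at most 8 buttons per colour (4 colours run out sooner): 6 + 2 + 7 + 7 + 8 + 8 = 38 buttons and still no colour has 9.
Pigeonhole: one more button lands in a colour already at 8, so 39 draws are enough and 38 are not.

39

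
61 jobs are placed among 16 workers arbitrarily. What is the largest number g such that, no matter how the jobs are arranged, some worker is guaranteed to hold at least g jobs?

4

By pigeonhole, the 16 workers are the holes and the 61 jobs are the pigeons.
If every worker held at most 3 jobs, the total would be at most 16 × 3 = 48, which is less than 61.
So some worker holds at least ⌈61/16⌉ = 4 jobs.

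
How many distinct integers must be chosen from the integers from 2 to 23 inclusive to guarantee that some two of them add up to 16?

17

Group the elements by complementary pair {x, 16−x}: {2,14}, {3,13}, {4,12}, …, giving 6 two-element pairs, the single value 8 (it cannot pair with itself since the integers are distinct), and 9 integers whose partner 16−x falls outside [2,23].
By the pigeonhole principle, treating each of those 16 groups as a pigeonhole, one can pick one integer per group — 16 integers — with no two summing to 16.
The 17th integer lands in an occupied pair, forcing a sum of 16.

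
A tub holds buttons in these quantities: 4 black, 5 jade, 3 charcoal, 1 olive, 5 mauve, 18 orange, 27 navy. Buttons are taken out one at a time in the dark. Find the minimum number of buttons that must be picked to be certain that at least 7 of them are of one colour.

31

An adversary could hand out at most 6 buttons per colour (5 colours run out sooner): 4 + 5 + 3 + 1 + 5 + 6 + 6 = 30 buttons and still no colour has 7.
One more button lands in a colour already at 6, so 31 draws are enough and 30 are not.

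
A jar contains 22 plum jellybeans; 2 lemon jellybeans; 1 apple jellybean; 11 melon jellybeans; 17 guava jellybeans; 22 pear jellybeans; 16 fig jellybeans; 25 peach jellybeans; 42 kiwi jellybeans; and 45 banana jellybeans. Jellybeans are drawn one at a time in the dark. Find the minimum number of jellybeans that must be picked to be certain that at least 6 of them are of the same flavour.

44

An adversary could hand out at most 5 jellybeans per flavour (lemon, apple run out sooner): 5 + 2 + 1 + 5 + 5 + 5 + 5 + 5 + 5 + 5 = 43 jellybeans and still no flavour has 6.
Pigeonhole: one more jellybean lands in a flavour already at 5, so 44 draws are enough and 43 are not.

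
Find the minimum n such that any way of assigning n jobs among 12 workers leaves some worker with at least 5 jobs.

49

With 48 jobs one could put exactly 4 in each of the 12 workers, and no worker would reach 5.
One more job must land in a worker that already has 4, giving it 5.
So 12 × 4 + 1 = 49 jobs are required.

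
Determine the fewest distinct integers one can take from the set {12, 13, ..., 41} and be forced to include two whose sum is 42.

22

Two chosen integers sum to 42 exactly when both halves of some pair {x, 42−x} with 12 ≤ x ≤ 42−x ≤ 30 are chosen — 9 such pairs.
The remaining 12 elements (those with no distinct partner in range) can never complete a 42-sum, so the worst case takes all of them and one from each pair: 12 + 9 = 21.
Pigeonhole: the 22nd integer has to be the second member of some pair, so 21 + 1 = 22.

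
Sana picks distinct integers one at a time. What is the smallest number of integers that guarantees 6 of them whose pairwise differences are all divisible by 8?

Integers whose pairwise differences are multiples of 8 are exactly those sharing a remainder mod 8. Pigeonhole: the 8 residue classes mod 8 are the pigeonholes.
With 40 integers one could put 5 in each residue class and have no class reach 6.
The 41st integer pushes some class to 6, so 8·5 + 1 = 41.

41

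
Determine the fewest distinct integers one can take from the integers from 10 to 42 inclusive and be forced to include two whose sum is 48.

20

Group the elements by complementary pair {x, 48−x}: {10,38}, {11,37}, {12,36}, …, giving 14 two-element pairs, the single value 24 (it cannot pair with itself since the integers are distinct), and 4 integers whose partner 48−x falls outside [10,42].
By pigeonhole, treating each of those 19 groups as a pigeonhole, one can pick one integer per group — 19 integers — with no two summing to 48.
The 20th integer lands in an occupied pair, forcing a sum of 48.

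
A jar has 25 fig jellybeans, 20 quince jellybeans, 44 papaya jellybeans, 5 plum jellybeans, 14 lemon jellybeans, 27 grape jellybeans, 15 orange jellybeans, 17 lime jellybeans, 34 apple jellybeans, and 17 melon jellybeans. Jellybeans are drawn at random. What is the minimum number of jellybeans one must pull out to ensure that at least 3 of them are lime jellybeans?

204

In the worst case for collecting lime jellybeans, every non-lime jellybean comes out first.
There are 25 + 20 + 44 + 5 + 14 + 27 + 15 + 34 + 17 = 201 non-lime jellybeans altogether.
After those, each further jellybean must be lime, so 201 + 3 = 204 draws guarantee 3 lime jellybeans.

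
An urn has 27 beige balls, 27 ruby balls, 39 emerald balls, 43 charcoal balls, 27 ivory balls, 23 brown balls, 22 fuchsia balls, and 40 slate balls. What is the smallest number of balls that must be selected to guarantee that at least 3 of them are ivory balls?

In the worst case for collecting ivory balls, every non-ivory ball comes out first.
There are 27 + 27 + 39 + 43 + 23 + 22 + 40 = 221 non-ivory balls altogether.
After those, each further ball must be ivory, so 221 + 3 = 224 draws guarantee 3 ivory balls.

224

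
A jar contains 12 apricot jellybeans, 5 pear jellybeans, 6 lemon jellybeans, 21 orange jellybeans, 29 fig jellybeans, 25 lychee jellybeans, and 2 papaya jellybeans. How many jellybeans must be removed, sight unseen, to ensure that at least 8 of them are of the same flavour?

42

An adversary could hand out at most 7 jellybeans per flavour (pear, lemon, papaya run out sooner): 7 + 5 + 6 + 7 + 7 + 7 + 2 = 41 jellybeans and still no flavour has 8.
By pigeonhole, one more jellybean lands in a flavour already at 7, so 42 draws are enough and 41 are not.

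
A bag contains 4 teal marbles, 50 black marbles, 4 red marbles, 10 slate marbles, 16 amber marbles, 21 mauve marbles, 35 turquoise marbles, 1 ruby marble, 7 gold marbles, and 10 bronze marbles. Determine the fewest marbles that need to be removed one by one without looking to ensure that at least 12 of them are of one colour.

Pigeonhole: the 10 colours are the holes; the marbles drawn are the pigeons.
To avoid 12 of any one colour, the worst case takes at most 11 of each colour, or every marble of a colour that has fewer than 11.
That gives 4 + 11 + 4 + 10 + 11 + 11 + 11 + 1 + 7 + 10 = 80 marbles with no colour reaching 12.
The next marble forces some colour to 12, so 80 + 1 = 81.

81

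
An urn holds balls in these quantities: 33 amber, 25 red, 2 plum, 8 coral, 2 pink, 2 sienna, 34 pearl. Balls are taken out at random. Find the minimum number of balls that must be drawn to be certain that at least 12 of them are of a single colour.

An adversary could hand out at most 11 balls per colour (4 colours run out sooner): 11 + 11 + 2 + 8 + 2 + 2 + 11 = 47 balls and still no colour has 12.
By pigeonhole, one more ball lands in a colour already at 11, so 48 draws are enough and 47 are not.

48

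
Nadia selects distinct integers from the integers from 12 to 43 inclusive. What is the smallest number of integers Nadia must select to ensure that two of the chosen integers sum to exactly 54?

18

Group the elements by complementary pair {x, 54−x}: {12,42}, {13,41}, {14,40}, …, giving 15 two-element pairs, the single value 27 (it cannot pair with itself since the integers are distinct), and 1 integer whose partner 54−x falls outside [12,43].
By the pigeonhole principle, treating each of those 17 groups as a pigeonhole, one can pick one integer per group — 17 integers — with no two summing to 54.
The 18th integer lands in an occupied pair, forcing a sum of 54.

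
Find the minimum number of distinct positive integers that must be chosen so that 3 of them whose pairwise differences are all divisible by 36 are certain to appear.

Integers whose pairwise differences are multiples of 36 are exactly those sharing a remainder mod 36. By the pigeonhole principle, the 36 residue classes mod 36 are the pigeonholes.
With 72 integers one could put 2 in each residue class and have no class reach 3.
The 73rd integer pushes some class to 3, so 36·2 + 1 = 73.

73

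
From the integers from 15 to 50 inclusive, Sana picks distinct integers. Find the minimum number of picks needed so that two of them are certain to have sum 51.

26

Two chosen integers sum to 51 exactly when both halves of some pair {x, 51−x} with 15 ≤ x ≤ 51−x ≤ 36 are chosen — 11 such pairs.
The remaining 14 elements (those with no distinct partner in range) can never complete a 51-sum, so the worst case takes all of them and one from each pair: 14 + 11 = 25.
By pigeonhole, the 26th integer has to be the second member of some pair, so 25 + 1 = 26.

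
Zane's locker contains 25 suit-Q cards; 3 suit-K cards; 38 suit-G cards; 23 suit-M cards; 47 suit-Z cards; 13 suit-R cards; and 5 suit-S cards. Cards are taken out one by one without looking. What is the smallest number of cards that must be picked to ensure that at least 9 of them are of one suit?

An adversary could hand out at most 8 cards per suit (suit-K, suit-S run out sooner): 8 + 3 + 8 + 8 + 8 + 8 + 5 = 48 cards and still no suit has 9.
By pigeonhole, one more card lands in a suit already at 8, so 49 draws are enough and 48 are not.

49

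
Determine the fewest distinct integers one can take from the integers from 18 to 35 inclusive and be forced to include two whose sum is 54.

11

Two chosen integers sum to 54 exactly when both halves of some pair {x, 54−x} with 19 ≤ x ≤ 54−x ≤ 35 are chosen — 8 such pairs.
The remaining 2 elements (those with no distinct partner in range) can never complete a 54-sum, so the worst case takes all of them and one from each pair: 2 + 8 = 10.
By the pigeonhole principle, the 11th integer has to be the second member of some pair, so 10 + 1 = 11.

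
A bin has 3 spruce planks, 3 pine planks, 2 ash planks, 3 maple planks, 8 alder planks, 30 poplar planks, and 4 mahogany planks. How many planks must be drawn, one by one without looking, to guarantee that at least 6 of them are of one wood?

An adversary could hand out at most 5 planks per wood (5 woods run out sooner): 3 + 3 + 2 + 3 + 5 + 5 + 4 = 25 planks and still no wood has 6.
One more plank lands in a wood already at 5, so 26 draws are enough and 25 are not.

26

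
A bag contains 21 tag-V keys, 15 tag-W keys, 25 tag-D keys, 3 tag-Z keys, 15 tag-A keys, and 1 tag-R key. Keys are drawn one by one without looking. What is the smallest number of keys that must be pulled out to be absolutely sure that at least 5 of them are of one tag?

Put each drawn key into a box by tag. The largest draw with every box below 5 takes min(count, 4) from each tag; tags with fewer than 4 contribute all they have.
Σ min(cᵢ, 4) = 4 + 4 + 4 + 3 + 4 + 1 = 20.
Draw number 20 + 1 = 21 must push one box to 5.

21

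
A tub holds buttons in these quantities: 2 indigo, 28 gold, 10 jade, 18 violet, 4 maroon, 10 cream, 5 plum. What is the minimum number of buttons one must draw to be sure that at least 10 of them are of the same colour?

48

An adversary could hand out at most 9 buttons per colour (indigo, maroon, plum run out sooner): 2 + 9 + 9 + 9 + 4 + 9 + 5 = 47 buttons and still no colour has 10.
One more button lands in a colour already at 9, so 48 draws are enough and 47 are not.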